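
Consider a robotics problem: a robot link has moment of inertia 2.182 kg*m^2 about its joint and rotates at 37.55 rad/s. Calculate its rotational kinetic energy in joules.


KE = (1/2)*I*omega^2 = 0.5*2.182*37.55^2 = 1538.3127

1538.3127 J


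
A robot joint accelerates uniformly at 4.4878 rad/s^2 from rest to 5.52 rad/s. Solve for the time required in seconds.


t = delta_omega / alpha = 5.52 / 4.4878 = 1.2300

1.2300 s


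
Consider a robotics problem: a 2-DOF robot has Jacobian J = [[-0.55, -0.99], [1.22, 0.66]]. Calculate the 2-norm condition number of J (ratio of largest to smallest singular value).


JJ^T eigenvalues: trace(JJ^T) = 3.2066, det(JJ^T) = det(J)^2 = 0.71368704
s_max^2 = (3.2066 + sqrt(7.42753540))/2 = 2.96597525
s_min^2 = (3.2066 - sqrt(7.42753540))/2 = 0.24062475
kappa = s_max/s_min = sqrt(2.96597525/0.24062475) = 3.5109

3.5109


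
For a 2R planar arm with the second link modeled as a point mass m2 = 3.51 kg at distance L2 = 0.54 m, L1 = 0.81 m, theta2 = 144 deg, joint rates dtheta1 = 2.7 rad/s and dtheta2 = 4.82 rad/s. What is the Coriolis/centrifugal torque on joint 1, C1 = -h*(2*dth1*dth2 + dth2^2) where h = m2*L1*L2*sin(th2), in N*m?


h = m2*L1*L2*sin(th2) = 3.51*0.81*0.54*sin(144 deg) = 0.902411
C1 = -h*(2*2.7*4.82 + 4.82^2) = -0.902411*49.2604 = -44.4531

-44.4531 N*m


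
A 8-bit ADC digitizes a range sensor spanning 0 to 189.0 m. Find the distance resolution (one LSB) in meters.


res = range / 2^n = 189.0/2^8 = 189.0/256 = 0.7383

0.7383 m


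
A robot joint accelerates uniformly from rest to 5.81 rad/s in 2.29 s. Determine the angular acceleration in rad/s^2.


alpha = delta_omega / t = 5.81 / 2.29 = 2.5371

2.5371 rad/s^2


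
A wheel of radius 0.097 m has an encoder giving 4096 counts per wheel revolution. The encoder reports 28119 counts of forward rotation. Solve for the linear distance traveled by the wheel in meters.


revs = 28119/4096 = 6.864990
d = revs * 2*pi*r = 6.864990 * 2*pi*0.097 = 4.1840

4.1840 m


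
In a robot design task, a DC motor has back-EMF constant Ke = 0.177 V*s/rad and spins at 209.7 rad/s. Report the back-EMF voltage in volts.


V_emf = Ke * omega = 0.177*209.7 = 37.1169

37.1169 V


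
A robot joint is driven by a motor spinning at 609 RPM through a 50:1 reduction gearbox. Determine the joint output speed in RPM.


omega_joint = omega_motor / N = 609 / 50 = 12.1800

12.1800 RPM


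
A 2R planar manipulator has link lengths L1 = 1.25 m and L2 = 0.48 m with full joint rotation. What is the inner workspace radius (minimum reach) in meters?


r_min = |L1 - L2| = |1.25 - 0.48| = 0.7700

0.7700 m


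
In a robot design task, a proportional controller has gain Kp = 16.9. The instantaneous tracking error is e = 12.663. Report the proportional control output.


u_P = Kp * e = 16.9 * 12.663 = 214.0047

214.0047


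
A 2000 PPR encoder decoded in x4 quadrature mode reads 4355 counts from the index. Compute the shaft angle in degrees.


angle = counts * 360 / (PPR*4) = 4355 * 360 / 8000 = 195.9750

195.9750 degrees


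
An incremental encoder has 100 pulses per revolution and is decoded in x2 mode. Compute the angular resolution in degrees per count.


resolution = 360 / (PPR * 2) = 360 / 200 = 1.8000

1.8000 degrees


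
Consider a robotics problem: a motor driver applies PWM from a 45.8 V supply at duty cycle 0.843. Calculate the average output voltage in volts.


V_avg = V_supply * D = 45.8*0.843 = 38.6094

38.6094 V


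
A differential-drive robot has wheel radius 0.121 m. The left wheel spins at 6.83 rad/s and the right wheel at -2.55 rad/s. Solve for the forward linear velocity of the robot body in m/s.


v = r*(wR + wL)/2 = 0.121*(-2.55 + 6.83)/2 = 0.2589

0.2589 m/s


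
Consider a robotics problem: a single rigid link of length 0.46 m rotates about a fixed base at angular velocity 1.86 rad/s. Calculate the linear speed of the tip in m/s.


v = L*omega = 0.46 * 1.86 = 0.8556

0.8556 m/s


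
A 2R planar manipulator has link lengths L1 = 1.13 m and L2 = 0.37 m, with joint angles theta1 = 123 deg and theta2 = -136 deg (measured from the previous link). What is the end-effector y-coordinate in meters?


y = L1*sin(th1) + L2*sin(th1+th2) = 1.13*sin(123 deg) + 0.37*sin(-13 deg) = 0.8645

0.8645 m


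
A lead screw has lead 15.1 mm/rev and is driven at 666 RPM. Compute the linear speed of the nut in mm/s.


v = lead * (RPM/60) = 15.1*666/60 = 167.6100

167.6100 mm/s


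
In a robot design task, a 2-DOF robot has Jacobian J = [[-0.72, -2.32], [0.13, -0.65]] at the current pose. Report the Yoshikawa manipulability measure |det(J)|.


det(J) = -0.72*-0.65 - (-2.32)*(0.13) = 0.7696
|det(J)| = 0.7696

0.7696


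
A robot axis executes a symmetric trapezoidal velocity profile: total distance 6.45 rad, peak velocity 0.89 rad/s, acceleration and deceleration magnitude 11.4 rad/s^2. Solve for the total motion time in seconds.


t_acc = v/a = 0.89/11.4 = 0.078070 s
d_acc = v^2/(2a) = 0.034741 rad (each ramp)
d_cruise = 6.45 - 2*0.034741 = 6.380518 rad
t_cruise = 6.380518/0.89 = 7.169121 s
t_total = 2*0.078070 + 7.169121 = 7.3253

7.3253 s


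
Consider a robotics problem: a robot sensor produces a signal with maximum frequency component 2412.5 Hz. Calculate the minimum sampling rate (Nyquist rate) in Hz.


f_s,min = 2*f_max = 2*2412.5 = 4825.0000

4825.0000 Hz


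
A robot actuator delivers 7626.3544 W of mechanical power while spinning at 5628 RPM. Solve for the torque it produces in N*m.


omega = 5628 * 2*pi/60 = 589.362782 rad/s
tau = P / omega = 7626.3544 / 589.362782 = 12.9400

12.9400 N*m


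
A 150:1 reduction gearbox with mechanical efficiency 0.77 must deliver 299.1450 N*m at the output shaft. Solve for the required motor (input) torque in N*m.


tau_in = tau_out / (N * eta) = 299.1450 / (150 * 0.77) = 2.5900

2.5900 N*m


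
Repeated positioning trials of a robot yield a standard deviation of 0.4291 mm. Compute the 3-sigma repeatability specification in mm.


repeatability = 3*sigma = 3*0.4291 = 1.2873

1.2873 mm


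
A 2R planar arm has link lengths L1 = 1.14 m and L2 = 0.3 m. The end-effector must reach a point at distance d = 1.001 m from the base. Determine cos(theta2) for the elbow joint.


cos(th2) = (d^2 - L1^2 - L2^2)/(2*L1*L2) = (1.001^2 - 1.14^2 - 0.3^2)/(2*1.14*0.3) = -0.5667

-0.5667


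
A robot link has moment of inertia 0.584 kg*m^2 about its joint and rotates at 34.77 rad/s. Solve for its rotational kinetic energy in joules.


KE = (1/2)*I*omega^2 = 0.5*0.584*34.77^2 = 353.0142

353.0142 J


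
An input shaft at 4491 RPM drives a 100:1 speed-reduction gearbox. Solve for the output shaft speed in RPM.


omega_out = omega_in / N = 4491 / 100 = 44.9100

44.9100 RPM


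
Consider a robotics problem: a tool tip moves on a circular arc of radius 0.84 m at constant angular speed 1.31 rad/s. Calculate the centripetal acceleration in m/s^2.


a_c = omega^2 * r = 1.31^2 * 0.84 = 1.4415

1.4415 m/s^2


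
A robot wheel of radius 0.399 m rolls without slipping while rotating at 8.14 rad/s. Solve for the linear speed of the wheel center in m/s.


v = omega * r = 8.14 * 0.399 = 3.2479

3.2479 m/s


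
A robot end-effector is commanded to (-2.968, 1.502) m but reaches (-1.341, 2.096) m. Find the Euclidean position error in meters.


dx = -1.341 - (-2.968) = 1.6270, dy = 2.096 - (1.502) = 0.5940
err = sqrt(2.647129 + 0.352836) = 1.7320

1.7320 m


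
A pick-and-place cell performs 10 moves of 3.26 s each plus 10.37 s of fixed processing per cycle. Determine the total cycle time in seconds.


T = 10*3.26 + 10.37 = 42.9700

42.9700 s


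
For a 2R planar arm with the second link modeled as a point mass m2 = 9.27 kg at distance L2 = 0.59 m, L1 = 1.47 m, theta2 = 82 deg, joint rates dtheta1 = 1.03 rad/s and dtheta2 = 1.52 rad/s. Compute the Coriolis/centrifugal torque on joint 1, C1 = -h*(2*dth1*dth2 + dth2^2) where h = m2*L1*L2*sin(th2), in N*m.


h = m2*L1*L2*sin(th2) = 9.27*1.47*0.59*sin(82 deg) = 7.961628
C1 = -h*(2*1.03*1.52 + 1.52^2) = -7.961628*5.4416 = -43.3240

-43.3240 N*m


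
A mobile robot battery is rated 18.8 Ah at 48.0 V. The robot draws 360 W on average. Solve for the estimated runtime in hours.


E = 18.8*48.0 = 902.4000 Wh
t = E/P = 902.4000/360 = 2.5067

2.5067 hours


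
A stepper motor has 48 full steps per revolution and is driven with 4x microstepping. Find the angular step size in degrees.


step = 360/(48*4) = 360/192 = 1.8750

1.8750 degrees


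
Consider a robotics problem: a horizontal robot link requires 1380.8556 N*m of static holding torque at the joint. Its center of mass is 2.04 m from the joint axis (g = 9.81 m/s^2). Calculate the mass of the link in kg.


m = tau / (g*L) = 1380.8556 / (9.81 * 2.04) = 69.0000

69.0000 kg


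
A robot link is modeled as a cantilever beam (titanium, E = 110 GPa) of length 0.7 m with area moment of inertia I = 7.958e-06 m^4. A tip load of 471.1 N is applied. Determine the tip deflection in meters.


delta = F*L^3/(3*E*I) = 471.1*0.7^3/(3*1.100e+11*7.958e-06)
      = 161.5873/2626140 = 6.1530e-05

6.1530e-05 m


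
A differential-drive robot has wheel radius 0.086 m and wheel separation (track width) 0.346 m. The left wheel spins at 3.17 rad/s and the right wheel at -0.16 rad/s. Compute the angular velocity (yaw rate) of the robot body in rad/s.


omega = r*(wR - wL)/L = 0.086*(-0.16 - (3.17))/0.346 = -0.8277

-0.8277 rad/s


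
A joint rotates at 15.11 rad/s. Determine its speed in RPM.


RPM = 15.11 * 60/(2*pi) = 144.2899

144.2899 RPM


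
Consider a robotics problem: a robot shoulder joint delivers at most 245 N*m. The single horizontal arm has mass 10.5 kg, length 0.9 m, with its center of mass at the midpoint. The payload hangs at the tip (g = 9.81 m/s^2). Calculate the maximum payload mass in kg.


tau_arm = m_arm*g*(L/2) = 10.5*9.81*0.9/2 = 46.3523 N*m
tau_payload = tau_max - tau_arm = 245 - 46.3523 = 198.6477
m_payload = tau_payload / (g*L) = 198.6477 / (9.81*0.9) = 22.4995

22.4995 kg


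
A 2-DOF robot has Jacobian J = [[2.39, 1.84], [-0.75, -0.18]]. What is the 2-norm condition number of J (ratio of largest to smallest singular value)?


JJ^T eigenvalues: trace(JJ^T) = 9.6926, det(JJ^T) = det(J)^2 = 0.90212004
s_max^2 = (9.6926 + sqrt(90.33801460))/2 = 9.59861561
s_min^2 = (9.6926 - sqrt(90.33801460))/2 = 0.09398439
kappa = s_max/s_min = sqrt(9.59861561/0.09398439) = 10.1059

10.1059


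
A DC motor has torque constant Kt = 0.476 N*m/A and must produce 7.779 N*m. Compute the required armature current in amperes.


I = tau / Kt = 7.779/0.476 = 16.3424

16.3424 A


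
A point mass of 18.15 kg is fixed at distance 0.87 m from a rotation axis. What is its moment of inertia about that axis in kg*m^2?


I = m*r^2 = 18.15*0.87^2 = 13.7377

13.7377 kg*m^2


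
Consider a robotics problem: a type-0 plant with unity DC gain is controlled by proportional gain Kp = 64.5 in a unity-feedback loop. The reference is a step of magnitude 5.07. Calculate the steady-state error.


e_ss = R/(1 + Kp) = 5.07/(1 + 64.5) = 5.07/65.5000 = 0.0774

0.0774


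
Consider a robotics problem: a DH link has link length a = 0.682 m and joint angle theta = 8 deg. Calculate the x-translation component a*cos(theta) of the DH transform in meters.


a*cos(theta) = 0.682*cos(8 deg) = 0.6754

0.6754 m


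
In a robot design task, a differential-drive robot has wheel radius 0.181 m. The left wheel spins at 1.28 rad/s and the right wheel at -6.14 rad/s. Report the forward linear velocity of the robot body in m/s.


v = r*(wR + wL)/2 = 0.181*(-6.14 + 1.28)/2 = -0.4398

-0.4398 m/s


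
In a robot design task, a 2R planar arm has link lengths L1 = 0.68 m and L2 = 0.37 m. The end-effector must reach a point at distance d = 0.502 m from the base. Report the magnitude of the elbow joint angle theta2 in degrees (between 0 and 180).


cos(th2) = (d^2 - L1^2 - L2^2)/(2*L1*L2) = (0.502^2 - 0.68^2 - 0.37^2)/(2*0.68*0.37) = -0.69017488
th2 = acos(-0.69017488) = 133.6440 deg

133.6440 degrees


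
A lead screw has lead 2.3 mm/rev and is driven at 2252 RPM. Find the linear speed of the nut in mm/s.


v = lead * (RPM/60) = 2.3*2252/60 = 86.3267

86.3267 mm/s


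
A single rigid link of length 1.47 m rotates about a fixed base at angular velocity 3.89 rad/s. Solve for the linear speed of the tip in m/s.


v = L*omega = 1.47 * 3.89 = 5.7183

5.7183 m/s


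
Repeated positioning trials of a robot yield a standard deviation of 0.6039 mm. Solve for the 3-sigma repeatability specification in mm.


repeatability = 3*sigma = 3*0.6039 = 1.8117

1.8117 mm


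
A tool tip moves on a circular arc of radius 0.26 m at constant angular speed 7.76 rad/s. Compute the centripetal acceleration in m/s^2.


a_c = omega^2 * r = 7.76^2 * 0.26 = 15.6566

15.6566 m/s^2


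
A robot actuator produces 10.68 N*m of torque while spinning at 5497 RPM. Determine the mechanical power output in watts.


omega = 5497 * 2*pi/60 = 575.644494 rad/s
P = tau * omega = 10.68 * 575.644494 = 6147.8832

6147.8832 W


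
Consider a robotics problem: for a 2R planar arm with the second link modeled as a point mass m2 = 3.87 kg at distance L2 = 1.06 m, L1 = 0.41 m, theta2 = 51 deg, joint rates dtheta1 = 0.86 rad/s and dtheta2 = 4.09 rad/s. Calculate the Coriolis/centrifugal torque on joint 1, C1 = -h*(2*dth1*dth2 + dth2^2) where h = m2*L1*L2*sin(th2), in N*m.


h = m2*L1*L2*sin(th2) = 3.87*0.41*1.06*sin(51 deg) = 1.307083
C1 = -h*(2*0.86*4.09 + 4.09^2) = -1.307083*23.7629 = -31.0601

-31.0601 N*m


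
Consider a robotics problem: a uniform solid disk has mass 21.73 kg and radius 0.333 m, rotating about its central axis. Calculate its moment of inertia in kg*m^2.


I = (1/2)*m*R^2 = 0.5*21.73*0.333^2 = 1.2048

1.2048 kg*m^2


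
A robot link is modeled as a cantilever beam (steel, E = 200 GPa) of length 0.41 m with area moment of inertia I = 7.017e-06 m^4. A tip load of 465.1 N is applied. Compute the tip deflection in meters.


delta = F*L^3/(3*E*I) = 465.1*0.41^3/(3*2.000e+11*7.017e-06)
      = 32.0551571/4210200 = 7.6137e-06

7.6137e-06 m


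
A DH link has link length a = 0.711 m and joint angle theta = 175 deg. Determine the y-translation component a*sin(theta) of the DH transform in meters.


a*sin(theta) = 0.711*sin(175 deg) = 0.0620

0.0620 m


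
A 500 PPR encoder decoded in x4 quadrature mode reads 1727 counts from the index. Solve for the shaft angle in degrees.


angle = counts * 360 / (PPR*4) = 1727 * 360 / 2000 = 310.8600

310.8600 degrees


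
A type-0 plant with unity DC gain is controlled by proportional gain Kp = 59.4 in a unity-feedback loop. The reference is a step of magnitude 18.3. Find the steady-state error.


e_ss = R/(1 + Kp) = 18.3/(1 + 59.4) = 18.3/60.4000 = 0.3030

0.3030


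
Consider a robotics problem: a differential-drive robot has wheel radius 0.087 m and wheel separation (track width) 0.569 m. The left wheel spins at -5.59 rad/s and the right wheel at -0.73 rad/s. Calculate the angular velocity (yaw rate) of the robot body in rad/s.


omega = r*(wR - wL)/L = 0.087*(-0.73 - (-5.59))/0.569 = 0.7431

0.7431 rad/s


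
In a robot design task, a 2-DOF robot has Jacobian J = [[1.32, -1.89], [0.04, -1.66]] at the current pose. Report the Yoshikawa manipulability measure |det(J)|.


det(J) = 1.32*-1.66 - (-1.89)*(0.04) = -2.1156
|det(J)| = 2.1156

2.1156


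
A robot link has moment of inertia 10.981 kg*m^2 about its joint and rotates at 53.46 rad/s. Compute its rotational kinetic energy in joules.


KE = (1/2)*I*omega^2 = 0.5*10.981*53.46^2 = 15691.6931

15691.6931 J


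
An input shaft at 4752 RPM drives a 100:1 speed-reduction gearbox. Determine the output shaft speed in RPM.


omega_out = omega_in / N = 4752 / 100 = 47.5200

47.5200 RPM


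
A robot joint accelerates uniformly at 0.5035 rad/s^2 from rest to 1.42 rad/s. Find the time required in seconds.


t = delta_omega / alpha = 1.42 / 0.5035 = 2.8203

2.8203 s


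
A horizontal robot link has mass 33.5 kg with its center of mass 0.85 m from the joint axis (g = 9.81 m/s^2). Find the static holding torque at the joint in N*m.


tau = m*g*L = 33.5 * 9.81 * 0.85 = 279.3397

279.3397 N*m


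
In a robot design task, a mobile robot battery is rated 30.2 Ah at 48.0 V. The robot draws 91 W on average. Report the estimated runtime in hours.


E = 30.2*48.0 = 1449.6000 Wh
t = E/P = 1449.6000/91 = 15.9297

15.9297 hours


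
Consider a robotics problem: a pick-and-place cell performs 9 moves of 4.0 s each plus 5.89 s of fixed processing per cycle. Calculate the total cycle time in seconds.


T = 9*4.0 + 5.89 = 41.8900

41.8900 s


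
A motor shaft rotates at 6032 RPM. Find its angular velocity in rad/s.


omega = 6032 * 2*pi/60 = 631.6696

631.6696 rad/s


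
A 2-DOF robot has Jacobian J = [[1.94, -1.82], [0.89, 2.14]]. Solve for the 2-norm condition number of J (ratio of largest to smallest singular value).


JJ^T eigenvalues: trace(JJ^T) = 12.4477, det(JJ^T) = det(J)^2 = 33.30905796
s_max^2 = (12.4477 + sqrt(21.70900345))/2 = 8.55349608
s_min^2 = (12.4477 - sqrt(21.70900345))/2 = 3.89420392
kappa = s_max/s_min = sqrt(8.55349608/3.89420392) = 1.4820

1.4820


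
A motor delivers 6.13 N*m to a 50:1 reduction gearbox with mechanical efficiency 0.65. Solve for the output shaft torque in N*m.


tau_out = tau_in * N * eta = 6.13 * 50 * 0.65 = 199.2250

199.2250 N*m


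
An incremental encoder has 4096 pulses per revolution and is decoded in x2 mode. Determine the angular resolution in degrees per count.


resolution = 360 / (PPR * 2) = 360 / 8192 = 0.0439

0.0439 degrees


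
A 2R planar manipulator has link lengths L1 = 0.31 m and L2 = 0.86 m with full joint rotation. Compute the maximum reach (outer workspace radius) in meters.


r_max = L1 + L2 = 0.31 + 0.86 = 1.1700

1.1700 m


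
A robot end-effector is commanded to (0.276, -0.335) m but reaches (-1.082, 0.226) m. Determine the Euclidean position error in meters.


dx = -1.082 - (0.276) = -1.3580, dy = 0.226 - (-0.335) = 0.5610
err = sqrt(1.844164 + 0.314721) = 1.4693

1.4693 m


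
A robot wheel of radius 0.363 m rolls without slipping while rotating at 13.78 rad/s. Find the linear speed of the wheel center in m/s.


v = omega * r = 13.78 * 0.363 = 5.0021

5.0021 m/s


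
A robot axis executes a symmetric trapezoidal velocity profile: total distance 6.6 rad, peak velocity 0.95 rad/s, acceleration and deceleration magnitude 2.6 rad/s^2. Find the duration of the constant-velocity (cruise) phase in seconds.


t_acc = v/a = 0.365385 s, d_acc = v^2/(2a) = 0.173558 rad each
d_cruise = 6.6 - 2*0.173558 = 6.252884 rad
t_cruise = d_cruise/v = 6.252884/0.95 = 6.5820

6.5820 s


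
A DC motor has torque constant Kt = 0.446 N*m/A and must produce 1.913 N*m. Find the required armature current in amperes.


I = tau / Kt = 1.913/0.446 = 4.2892

4.2892 A


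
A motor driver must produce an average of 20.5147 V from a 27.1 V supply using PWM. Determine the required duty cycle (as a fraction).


D = V_avg/V_supply = 20.5147/27.1 = 0.7570

0.7570


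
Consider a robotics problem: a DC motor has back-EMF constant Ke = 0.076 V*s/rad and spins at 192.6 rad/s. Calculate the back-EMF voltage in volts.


V_emf = Ke * omega = 0.076*192.6 = 14.6376

14.6376 V


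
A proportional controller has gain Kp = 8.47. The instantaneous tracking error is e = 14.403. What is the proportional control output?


u_P = Kp * e = 8.47 * 14.403 = 121.9934

121.9934


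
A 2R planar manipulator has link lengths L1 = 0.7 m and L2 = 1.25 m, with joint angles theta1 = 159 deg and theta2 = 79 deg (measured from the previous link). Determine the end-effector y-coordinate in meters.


y = L1*sin(th1) + L2*sin(th1+th2) = 0.7*sin(159 deg) + 1.25*sin(238 deg) = -0.8092

-0.8092 m


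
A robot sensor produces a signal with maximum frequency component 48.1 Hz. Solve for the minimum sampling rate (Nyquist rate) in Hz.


f_s,min = 2*f_max = 2*48.1 = 96.2000

96.2000 Hz


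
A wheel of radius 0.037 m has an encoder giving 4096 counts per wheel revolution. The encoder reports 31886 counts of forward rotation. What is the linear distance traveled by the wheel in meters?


revs = 31886/4096 = 7.784668
d = revs * 2*pi*r = 7.784668 * 2*pi*0.037 = 1.8098

1.8098 m


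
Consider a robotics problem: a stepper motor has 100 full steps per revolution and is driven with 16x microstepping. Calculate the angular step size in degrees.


step = 360/(100*16) = 360/1600 = 0.2250

0.2250 degrees


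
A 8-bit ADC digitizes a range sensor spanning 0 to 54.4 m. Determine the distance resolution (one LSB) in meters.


res = range / 2^n = 54.4/2^8 = 54.4/256 = 0.2125

0.2125 m


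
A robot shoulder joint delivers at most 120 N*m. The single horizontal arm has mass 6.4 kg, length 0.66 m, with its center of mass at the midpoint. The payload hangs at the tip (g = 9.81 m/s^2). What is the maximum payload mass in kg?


tau_arm = m_arm*g*(L/2) = 6.4*9.81*0.66/2 = 20.7187 N*m
tau_payload = tau_max - tau_arm = 120 - 20.7187 = 99.2813
m_payload = tau_payload / (g*L) = 99.2813 / (9.81*0.66) = 15.3340

15.3340 kg


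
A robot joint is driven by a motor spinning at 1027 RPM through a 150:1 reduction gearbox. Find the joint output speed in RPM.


omega_joint = omega_motor / N = 1027 / 150 = 6.8467

6.8467 RPM


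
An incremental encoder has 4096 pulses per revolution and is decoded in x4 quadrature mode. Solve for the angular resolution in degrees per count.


resolution = 360 / (PPR * 4) = 360 / 16384 = 0.0220

0.0220 degrees


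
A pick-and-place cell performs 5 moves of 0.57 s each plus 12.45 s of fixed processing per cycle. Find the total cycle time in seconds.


T = 5*0.57 + 12.45 = 15.3000

15.3000 s


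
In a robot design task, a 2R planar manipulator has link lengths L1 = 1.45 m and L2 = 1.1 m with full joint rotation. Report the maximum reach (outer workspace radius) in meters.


r_max = L1 + L2 = 1.45 + 1.1 = 2.5500

2.5500 m


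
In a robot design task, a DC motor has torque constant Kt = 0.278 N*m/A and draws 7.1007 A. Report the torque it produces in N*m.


tau = Kt * I = 0.278*7.1007 = 1.9740

1.9740 N*m


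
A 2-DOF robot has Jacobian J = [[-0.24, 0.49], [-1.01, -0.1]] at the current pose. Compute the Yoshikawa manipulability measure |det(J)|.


det(J) = -0.24*-0.1 - (0.49)*(-1.01) = 0.5189
|det(J)| = 0.5189

0.5189


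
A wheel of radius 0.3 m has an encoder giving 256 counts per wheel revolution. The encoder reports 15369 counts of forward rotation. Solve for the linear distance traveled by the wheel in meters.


revs = 15369/256 = 60.035156
d = revs * 2*pi*r = 60.035156 * 2*pi*0.3 = 113.1636

113.1636 m


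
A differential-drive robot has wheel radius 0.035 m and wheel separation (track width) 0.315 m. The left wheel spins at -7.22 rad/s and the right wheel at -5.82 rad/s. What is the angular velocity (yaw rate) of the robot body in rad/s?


omega = r*(wR - wL)/L = 0.035*(-5.82 - (-7.22))/0.315 = 0.1556

0.1556 rad/s


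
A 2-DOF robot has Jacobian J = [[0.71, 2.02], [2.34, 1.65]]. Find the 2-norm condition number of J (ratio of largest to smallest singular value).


JJ^T eigenvalues: trace(JJ^T) = 12.7826, det(JJ^T) = det(J)^2 = 12.64015809
s_max^2 = (12.7826 + sqrt(112.83423040))/2 = 11.70247290
s_min^2 = (12.7826 - sqrt(112.83423040))/2 = 1.08012710
kappa = s_max/s_min = sqrt(11.70247290/1.08012710) = 3.2916

3.2916


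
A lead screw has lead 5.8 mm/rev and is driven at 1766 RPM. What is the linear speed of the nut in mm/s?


v = lead * (RPM/60) = 5.8*1766/60 = 170.7133

170.7133 mm/s


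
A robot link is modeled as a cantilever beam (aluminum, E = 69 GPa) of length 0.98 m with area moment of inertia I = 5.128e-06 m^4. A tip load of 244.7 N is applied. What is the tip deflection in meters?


delta = F*L^3/(3*E*I) = 244.7*0.98^3/(3*6.900e+10*5.128e-06)
      = 230.3096824/1061496 = 2.1697e-04

2.1697e-04 m


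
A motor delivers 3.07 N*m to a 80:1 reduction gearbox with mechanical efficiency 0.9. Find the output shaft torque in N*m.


tau_out = tau_in * N * eta = 3.07 * 80 * 0.9 = 221.0400

221.0400 N*m


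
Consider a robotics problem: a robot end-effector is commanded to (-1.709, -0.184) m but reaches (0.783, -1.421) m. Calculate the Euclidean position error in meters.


dx = 0.783 - (-1.709) = 2.4920, dy = -1.421 - (-0.184) = -1.2370
err = sqrt(6.210064 + 1.530169) = 2.7821

2.7821 m


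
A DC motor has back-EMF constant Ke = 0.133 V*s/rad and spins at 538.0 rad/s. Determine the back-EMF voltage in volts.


V_emf = Ke * omega = 0.133*538.0 = 71.5540

71.5540 V


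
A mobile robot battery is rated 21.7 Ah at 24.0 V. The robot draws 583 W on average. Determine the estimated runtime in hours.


E = 21.7*24.0 = 520.8000 Wh
t = E/P = 520.8000/583 = 0.8933

0.8933 hours


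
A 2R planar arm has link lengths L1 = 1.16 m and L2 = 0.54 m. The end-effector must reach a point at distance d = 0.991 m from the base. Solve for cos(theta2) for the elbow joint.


cos(th2) = (d^2 - L1^2 - L2^2)/(2*L1*L2) = (0.991^2 - 1.16^2 - 0.54^2)/(2*1.16*0.54) = -0.5229

-0.5229


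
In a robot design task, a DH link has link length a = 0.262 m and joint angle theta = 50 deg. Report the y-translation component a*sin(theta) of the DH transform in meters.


a*sin(theta) = 0.262*sin(50 deg) = 0.2007

0.2007 m


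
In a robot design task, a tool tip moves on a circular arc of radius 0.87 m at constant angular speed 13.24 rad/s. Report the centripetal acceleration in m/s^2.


a_c = omega^2 * r = 13.24^2 * 0.87 = 152.5089

152.5089 m/s^2


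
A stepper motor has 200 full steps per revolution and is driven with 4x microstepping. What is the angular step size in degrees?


step = 360/(200*4) = 360/800 = 0.4500

0.4500 degrees


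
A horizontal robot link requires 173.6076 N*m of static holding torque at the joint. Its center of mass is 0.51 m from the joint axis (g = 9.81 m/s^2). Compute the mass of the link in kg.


m = tau / (g*L) = 173.6076 / (9.81 * 0.51) = 34.7000

34.7000 kg


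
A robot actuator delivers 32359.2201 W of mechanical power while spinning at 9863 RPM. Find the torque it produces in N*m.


omega = 9863 * 2*pi/60 = 1032.850945 rad/s
tau = P / omega = 32359.2201 / 1032.850945 = 31.3300

31.3300 N*m


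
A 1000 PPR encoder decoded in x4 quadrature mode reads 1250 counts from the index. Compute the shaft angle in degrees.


angle = counts * 360 / (PPR*4) = 1250 * 360 / 4000 = 112.5000

112.5000 degrees


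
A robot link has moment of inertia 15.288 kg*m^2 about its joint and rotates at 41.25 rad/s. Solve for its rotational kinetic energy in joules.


KE = (1/2)*I*omega^2 = 0.5*15.288*41.25^2 = 13006.7437

13006.7437 J


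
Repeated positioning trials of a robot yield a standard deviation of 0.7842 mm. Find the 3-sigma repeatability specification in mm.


repeatability = 3*sigma = 3*0.7842 = 2.3526

2.3526 mm


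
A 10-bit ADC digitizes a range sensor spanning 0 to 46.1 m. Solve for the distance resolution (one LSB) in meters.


res = range / 2^n = 46.1/2^10 = 46.1/1024 = 0.0450

0.0450 m


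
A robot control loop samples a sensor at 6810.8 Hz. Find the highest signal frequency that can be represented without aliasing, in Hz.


f_max = f_s/2 = 6810.8/2 = 3405.4000

3405.4000 Hz


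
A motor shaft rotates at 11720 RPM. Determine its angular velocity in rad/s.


omega = 11720 * 2*pi/60 = 1227.3155

1227.3155 rad/s


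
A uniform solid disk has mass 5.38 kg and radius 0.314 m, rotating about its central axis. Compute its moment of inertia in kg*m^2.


I = (1/2)*m*R^2 = 0.5*5.38*0.314^2 = 0.2652

0.2652 kg*m^2


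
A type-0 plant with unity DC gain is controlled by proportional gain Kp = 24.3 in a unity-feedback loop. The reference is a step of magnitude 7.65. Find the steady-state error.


e_ss = R/(1 + Kp) = 7.65/(1 + 24.3) = 7.65/25.3000 = 0.3024

0.3024


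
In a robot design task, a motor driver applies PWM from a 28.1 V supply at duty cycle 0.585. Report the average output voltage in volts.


V_avg = V_supply * D = 28.1*0.585 = 16.4385

16.4385 V


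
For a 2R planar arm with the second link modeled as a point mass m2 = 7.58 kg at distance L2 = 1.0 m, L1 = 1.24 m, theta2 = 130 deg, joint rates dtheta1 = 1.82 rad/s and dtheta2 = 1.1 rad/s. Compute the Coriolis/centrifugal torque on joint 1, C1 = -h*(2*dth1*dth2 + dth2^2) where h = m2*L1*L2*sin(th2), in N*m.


h = m2*L1*L2*sin(th2) = 7.58*1.24*1.0*sin(130 deg) = 7.200205
C1 = -h*(2*1.82*1.1 + 1.1^2) = -7.200205*5.2140 = -37.5419

-37.5419 N*m


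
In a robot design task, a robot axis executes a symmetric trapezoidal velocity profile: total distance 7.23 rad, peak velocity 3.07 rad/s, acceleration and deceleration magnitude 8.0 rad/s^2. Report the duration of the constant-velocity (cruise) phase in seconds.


t_acc = v/a = 0.383750 s, d_acc = v^2/(2a) = 0.589056 rad each
d_cruise = 7.23 - 2*0.589056 = 6.051888 rad
t_cruise = d_cruise/v = 6.051888/3.07 = 1.9713

1.9713 s


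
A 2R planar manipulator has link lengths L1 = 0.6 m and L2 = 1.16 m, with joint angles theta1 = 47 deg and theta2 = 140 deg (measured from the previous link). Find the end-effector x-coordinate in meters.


x = L1*cos(th1) + L2*cos(th1+th2) = 0.6*cos(47 deg) + 1.16*cos(187 deg) = -0.7422

-0.7422 m


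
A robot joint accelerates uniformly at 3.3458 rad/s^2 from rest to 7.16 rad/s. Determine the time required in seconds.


t = delta_omega / alpha = 7.16 / 3.3458 = 2.1400

2.1400 s


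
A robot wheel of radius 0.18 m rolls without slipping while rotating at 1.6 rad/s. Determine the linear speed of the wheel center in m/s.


v = omega * r = 1.6 * 0.18 = 0.2880

0.2880 m/s


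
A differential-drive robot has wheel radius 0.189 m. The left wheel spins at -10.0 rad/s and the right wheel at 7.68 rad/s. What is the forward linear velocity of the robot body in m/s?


v = r*(wR + wL)/2 = 0.189*(7.68 + -10.0)/2 = -0.2192

-0.2192 m/s


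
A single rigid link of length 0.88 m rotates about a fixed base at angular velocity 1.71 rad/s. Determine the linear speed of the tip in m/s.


v = L*omega = 0.88 * 1.71 = 1.5048

1.5048 m/s


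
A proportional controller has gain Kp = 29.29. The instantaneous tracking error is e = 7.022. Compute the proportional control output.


u_P = Kp * e = 29.29 * 7.022 = 205.6744

205.6744


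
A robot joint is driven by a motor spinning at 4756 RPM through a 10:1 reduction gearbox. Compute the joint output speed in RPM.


omega_joint = omega_motor / N = 4756 / 10 = 475.6000

475.6000 RPM


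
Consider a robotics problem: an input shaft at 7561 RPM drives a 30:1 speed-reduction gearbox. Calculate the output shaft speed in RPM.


omega_out = omega_in / N = 7561 / 30 = 252.0333

252.0333 RPM


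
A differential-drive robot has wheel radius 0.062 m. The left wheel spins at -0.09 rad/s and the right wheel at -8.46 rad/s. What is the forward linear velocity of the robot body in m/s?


v = r*(wR + wL)/2 = 0.062*(-8.46 + -0.09)/2 = -0.2651

-0.2651 m/s


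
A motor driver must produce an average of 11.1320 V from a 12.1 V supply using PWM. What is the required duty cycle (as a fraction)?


D = V_avg/V_supply = 11.1320/12.1 = 0.9200

0.9200


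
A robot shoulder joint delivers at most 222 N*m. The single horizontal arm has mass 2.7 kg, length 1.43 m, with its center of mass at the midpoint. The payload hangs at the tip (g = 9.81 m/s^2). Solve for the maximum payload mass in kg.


tau_arm = m_arm*g*(L/2) = 2.7*9.81*1.43/2 = 18.9382 N*m
tau_payload = tau_max - tau_arm = 222 - 18.9382 = 203.0618
m_payload = tau_payload / (g*L) = 203.0618 / (9.81*1.43) = 14.4752

14.4752 kg


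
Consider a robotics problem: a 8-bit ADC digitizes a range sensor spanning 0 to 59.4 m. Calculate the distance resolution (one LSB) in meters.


res = range / 2^n = 59.4/2^8 = 59.4/256 = 0.2320

0.2320 m


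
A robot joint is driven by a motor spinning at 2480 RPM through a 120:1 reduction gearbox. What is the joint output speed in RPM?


omega_joint = omega_motor / N = 2480 / 120 = 20.6667

20.6667 RPM


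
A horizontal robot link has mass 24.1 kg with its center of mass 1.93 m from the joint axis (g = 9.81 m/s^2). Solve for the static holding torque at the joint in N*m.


tau = m*g*L = 24.1 * 9.81 * 1.93 = 456.2925

456.2925 N*m


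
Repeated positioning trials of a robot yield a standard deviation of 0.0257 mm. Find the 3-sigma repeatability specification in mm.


repeatability = 3*sigma = 3*0.0257 = 0.0771

0.0771 mm


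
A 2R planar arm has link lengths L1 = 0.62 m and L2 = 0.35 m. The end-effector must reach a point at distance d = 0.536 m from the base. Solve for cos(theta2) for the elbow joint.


cos(th2) = (d^2 - L1^2 - L2^2)/(2*L1*L2) = (0.536^2 - 0.62^2 - 0.35^2)/(2*0.62*0.35) = -0.5060

-0.5060


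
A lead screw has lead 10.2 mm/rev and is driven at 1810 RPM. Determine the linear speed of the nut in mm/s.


v = lead * (RPM/60) = 10.2*1810/60 = 307.7000

307.7000 mm/s


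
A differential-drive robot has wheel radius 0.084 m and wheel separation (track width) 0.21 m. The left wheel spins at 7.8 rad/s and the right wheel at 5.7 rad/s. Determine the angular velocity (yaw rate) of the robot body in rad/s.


omega = r*(wR - wL)/L = 0.084*(5.7 - (7.8))/0.21 = -0.8400

-0.8400 rad/s


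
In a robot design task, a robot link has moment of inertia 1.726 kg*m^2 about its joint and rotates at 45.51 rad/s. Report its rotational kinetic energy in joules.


KE = (1/2)*I*omega^2 = 0.5*1.726*45.51^2 = 1787.4112

1787.4112 J


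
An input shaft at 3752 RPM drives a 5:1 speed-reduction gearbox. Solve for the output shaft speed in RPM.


omega_out = omega_in / N = 3752 / 5 = 750.4000

750.4000 RPM


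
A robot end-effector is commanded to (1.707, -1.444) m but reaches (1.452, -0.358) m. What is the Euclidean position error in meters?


dx = 1.452 - (1.707) = -0.2550, dy = -0.358 - (-1.444) = 1.0860
err = sqrt(0.065025 + 1.179396) = 1.1155

1.1155 m


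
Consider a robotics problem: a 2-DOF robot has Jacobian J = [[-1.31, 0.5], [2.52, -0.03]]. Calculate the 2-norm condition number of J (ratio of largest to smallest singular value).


JJ^T eigenvalues: trace(JJ^T) = 8.3174, det(JJ^T) = det(J)^2 = 1.49010849
s_max^2 = (8.3174 + sqrt(63.21870880))/2 = 8.13420968
s_min^2 = (8.3174 - sqrt(63.21870880))/2 = 0.18319032
kappa = s_max/s_min = sqrt(8.13420968/0.18319032) = 6.6636

6.6636


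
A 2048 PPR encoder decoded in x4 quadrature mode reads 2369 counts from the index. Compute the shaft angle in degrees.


angle = counts * 360 / (PPR*4) = 2369 * 360 / 8192 = 104.1064

104.1064 degrees


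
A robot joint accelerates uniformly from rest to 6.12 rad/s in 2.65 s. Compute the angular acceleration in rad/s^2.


alpha = delta_omega / t = 6.12 / 2.65 = 2.3094

2.3094 rad/s^2


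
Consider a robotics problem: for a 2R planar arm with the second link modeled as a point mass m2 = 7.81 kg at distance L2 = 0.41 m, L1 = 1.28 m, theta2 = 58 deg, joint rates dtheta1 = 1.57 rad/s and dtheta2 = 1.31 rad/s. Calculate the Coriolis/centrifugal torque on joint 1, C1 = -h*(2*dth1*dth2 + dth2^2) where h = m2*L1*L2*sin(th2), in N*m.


h = m2*L1*L2*sin(th2) = 7.81*1.28*0.41*sin(58 deg) = 3.475885
C1 = -h*(2*1.57*1.31 + 1.31^2) = -3.475885*5.8295 = -20.2627

-20.2627 N*m


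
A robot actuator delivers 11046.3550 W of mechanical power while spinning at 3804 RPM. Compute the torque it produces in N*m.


omega = 3804 * 2*pi/60 = 398.353948 rad/s
tau = P / omega = 11046.3550 / 398.353948 = 27.7300

27.7300 N*m


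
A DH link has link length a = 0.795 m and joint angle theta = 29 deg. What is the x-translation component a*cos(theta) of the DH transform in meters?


a*cos(theta) = 0.795*cos(29 deg) = 0.6953

0.6953 m


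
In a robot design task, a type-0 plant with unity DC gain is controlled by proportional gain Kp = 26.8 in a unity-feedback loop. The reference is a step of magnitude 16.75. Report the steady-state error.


e_ss = R/(1 + Kp) = 16.75/(1 + 26.8) = 16.75/27.8000 = 0.6025

0.6025


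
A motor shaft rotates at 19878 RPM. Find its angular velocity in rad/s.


omega = 19878 * 2*pi/60 = 2081.6193

2081.6193 rad/s


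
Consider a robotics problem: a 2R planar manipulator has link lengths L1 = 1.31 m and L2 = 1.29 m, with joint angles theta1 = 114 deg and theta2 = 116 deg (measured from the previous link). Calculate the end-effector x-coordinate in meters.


x = L1*cos(th1) + L2*cos(th1+th2) = 1.31*cos(114 deg) + 1.29*cos(230 deg) = -1.3620

-1.3620 m


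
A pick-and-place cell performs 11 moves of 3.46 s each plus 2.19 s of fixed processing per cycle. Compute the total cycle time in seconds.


T = 11*3.46 + 2.19 = 40.2500

40.2500 s


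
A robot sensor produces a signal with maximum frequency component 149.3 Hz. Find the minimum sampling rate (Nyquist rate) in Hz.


f_s,min = 2*f_max = 2*149.3 = 298.6000

298.6000 Hz


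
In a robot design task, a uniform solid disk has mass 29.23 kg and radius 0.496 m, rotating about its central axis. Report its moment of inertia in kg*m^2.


I = (1/2)*m*R^2 = 0.5*29.23*0.496^2 = 3.5955

3.5955 kg*m^2


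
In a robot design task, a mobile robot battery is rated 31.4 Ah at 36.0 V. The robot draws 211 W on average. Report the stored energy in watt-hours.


E = capacity * V = 31.4*36.0 = 1130.4000

1130.4000 Wh


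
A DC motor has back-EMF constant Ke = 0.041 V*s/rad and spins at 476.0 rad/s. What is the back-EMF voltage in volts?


V_emf = Ke * omega = 0.041*476.0 = 19.5160

19.5160 V


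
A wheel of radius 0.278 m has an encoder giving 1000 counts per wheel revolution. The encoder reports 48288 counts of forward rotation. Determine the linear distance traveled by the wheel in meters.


revs = 48288/1000 = 48.288000
d = revs * 2*pi*r = 48.288000 * 2*pi*0.278 = 84.3459

84.3459 m


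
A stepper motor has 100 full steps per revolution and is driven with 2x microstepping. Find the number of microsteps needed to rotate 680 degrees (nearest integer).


step_size = 360/(100*2) = 360/200 = 1.800000 deg
n = 680/(360/200) = 680*200/360 = 377.7778 -> 378

378 steps


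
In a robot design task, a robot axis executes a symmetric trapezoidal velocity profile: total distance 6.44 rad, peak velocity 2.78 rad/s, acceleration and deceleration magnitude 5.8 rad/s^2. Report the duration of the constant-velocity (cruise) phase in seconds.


t_acc = v/a = 0.479310 s, d_acc = v^2/(2a) = 0.666241 rad each
d_cruise = 6.44 - 2*0.666241 = 5.107518 rad
t_cruise = d_cruise/v = 5.107518/2.78 = 1.8372

1.8372 s


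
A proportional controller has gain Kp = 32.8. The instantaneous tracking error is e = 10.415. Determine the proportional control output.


u_P = Kp * e = 32.8 * 10.415 = 341.6120

341.6120


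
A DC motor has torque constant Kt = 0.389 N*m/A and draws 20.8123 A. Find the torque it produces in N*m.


tau = Kt * I = 0.389*20.8123 = 8.0960

8.0960 N*m


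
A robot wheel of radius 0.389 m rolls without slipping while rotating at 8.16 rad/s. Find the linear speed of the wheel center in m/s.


v = omega * r = 8.16 * 0.389 = 3.1742

3.1742 m/s


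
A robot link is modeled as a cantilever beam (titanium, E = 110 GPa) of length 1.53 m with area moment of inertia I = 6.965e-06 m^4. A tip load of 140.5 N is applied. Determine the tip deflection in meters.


delta = F*L^3/(3*E*I) = 140.5*1.53^3/(3*1.100e+11*6.965e-06)
      = 503.2115685/2298450 = 2.1894e-04

2.1894e-04 m
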